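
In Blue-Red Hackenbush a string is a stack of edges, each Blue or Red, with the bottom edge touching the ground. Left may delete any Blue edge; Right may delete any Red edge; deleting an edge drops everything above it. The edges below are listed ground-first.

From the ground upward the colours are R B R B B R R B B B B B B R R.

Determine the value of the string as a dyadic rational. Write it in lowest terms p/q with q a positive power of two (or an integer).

Recurse on prefixes of the 15-edge string R B R B B R R B B B B B B R R:
v(R) = { — | 0 } => -1
v(RB) = { -1 | 0 } => -1/2
v(RBR) = { -1 | -1/2, 0 } => -3/4
v(RBRB) = { -1, -3/4 | -1/2, 0 } => -5/8
v(RBRBB) = { -1, -3/4, -5/8 | -1/2, 0 } => -9/16
v(RBRBBR) = { -1, -3/4, -5/8 | -9/16, -1/2, 0 } => -19/32
v(RBRBBRR) = { -1, -3/4, -5/8 | -19/32, -9/16, -1/2, 0 } => -39/64
v(RBRBBRRB) = { -1, -3/4, -5/8, -39/64 | -19/32, -9/16, -1/2, 0 } => -77/128
v(RBRBBRRBB) = { -1, -3/4, -5/8, -39/64, -77/128 | -19/32, -9/16, -1/2, 0 } => -153/256
v(RBRBBRRBBB) = { -1, -3/4, -5/8, -39/64, -77/128, -153/256 | -19/32, -9/16, -1/2, 0 } => -305/512
v(RBRBBRRBBBB) = { -1, -3/4, -5/8, -39/64, -77/128, -153/256, -305/512 | -19/32, -9/16, -1/2, 0 } => -609/1024
v(RBRBBRRBBBBB) = { -1, -3/4, -5/8, -39/64, -77/128, -153/256, -305/512, -609/1024 | -19/32, -9/16, -1/2, 0 } => -1217/2048
v(RBRBBRRBBBBBB) = { -1, -3/4, -5/8, -39/64, -77/128, -153/256, -305/512, -609/1024, -1217/2048 | -19/32, -9/16, -1/2, 0 } => -2433/4096
v(RBRBBRRBBBBBBR) = { -1, -3/4, -5/8, -39/64, -77/128, -153/256, -305/512, -609/1024, -1217/2048 | -2433/4096, -19/32, -9/16, -1/2, 0 } => -4867/8192
v(RBRBBRRBBBBBBRR) = { -1, -3/4, -5/8, -39/64, -77/128, -153/256, -305/512, -609/1024, -1217/2048 | -4867/8192, -2433/4096, -19/32, -9/16, -1/2, 0 } => -9735/16384

-9735/16384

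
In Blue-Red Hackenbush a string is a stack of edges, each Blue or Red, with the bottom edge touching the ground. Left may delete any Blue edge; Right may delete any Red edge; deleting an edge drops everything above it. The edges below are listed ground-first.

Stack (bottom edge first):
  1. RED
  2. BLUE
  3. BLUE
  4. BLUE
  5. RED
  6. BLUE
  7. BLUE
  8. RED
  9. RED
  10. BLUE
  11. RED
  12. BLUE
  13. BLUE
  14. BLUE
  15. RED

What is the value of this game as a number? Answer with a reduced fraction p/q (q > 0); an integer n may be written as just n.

-2467/16384

Build value(s[:k]) for k = 1..15, string s = RED BLUE BLUE BLUE RED BLUE BLUE RED RED BLUE RED BLUE BLUE BLUE RED.
edge 1 of 15 (RED): { (no moves) | 0 } — -1
edge 2 of 15 (BLUE): { -1 | 0 } — -1/2
edge 3 of 15 (BLUE): { -1,-1/2 | 0 } — -1/4
edge 4 of 15 (BLUE): { -1,-1/2,-1/4 | 0 } — -1/8
edge 5 of 15 (RED): { -1,-1/2,-1/4 | -1/8,0 } — -3/16
edge 6 of 15 (BLUE): { -1,-1/2,-1/4,-3/16 | -1/8,0 } — -5/32
edge 7 of 15 (BLUE): { -1,-1/2,-1/4,-3/16,-5/32 | -1/8,0 } — -9/64
edge 8 of 15 (RED): { -1,-1/2,-1/4,-3/16,-5/32 | -9/64,-1/8,0 } — -19/128
edge 9 of 15 (RED): { -1,-1/2,-1/4,-3/16,-5/32 | -19/128,-9/64,-1/8,0 } — -39/256
edge 10 of 15 (BLUE): { -1,-1/2,-1/4,-3/16,-5/32,-39/256 | -19/128,-9/64,-1/8,0 } — -77/512
edge 11 of 15 (RED): { -1,-1/2,-1/4,-3/16,-5/32,-39/256 | -77/512,-19/128,-9/64,-1/8,0 } — -155/1024
edge 12 of 15 (BLUE): { -1,-1/2,-1/4,-3/16,-5/32,-39/256,-155/1024 | -77/512,-19/128,-9/64,-1/8,0 } — -309/2048
edge 13 of 15 (BLUE): { -1,-1/2,-1/4,-3/16,-5/32,-39/256,-155/1024,-309/2048 | -77/512,-19/128,-9/64,-1/8,0 } — -617/4096
edge 14 of 15 (BLUE): { -1,-1/2,-1/4,-3/16,-5/32,-39/256,-155/1024,-309/2048,-617/4096 | -77/512,-19/128,-9/64,-1/8,0 } — -1233/8192
edge 15 of 15 (RED): { -1,-1/2,-1/4,-3/16,-5/32,-39/256,-155/1024,-309/2048,-617/4096 | -1233/8192,-77/512,-19/128,-9/64,-1/8,0 } — -2467/16384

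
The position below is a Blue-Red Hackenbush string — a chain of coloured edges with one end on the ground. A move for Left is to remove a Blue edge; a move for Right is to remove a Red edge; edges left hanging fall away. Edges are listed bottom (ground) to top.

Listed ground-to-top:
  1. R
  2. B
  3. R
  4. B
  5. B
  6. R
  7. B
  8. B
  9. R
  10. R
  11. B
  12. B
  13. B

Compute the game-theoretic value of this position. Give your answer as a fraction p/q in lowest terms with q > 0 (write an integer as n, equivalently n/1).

-2353/4096

Prefix values for R B R B B R B B R R B B B via {L|R} + simplicity:
1 of 13 · R · max L −∞ · min R 0 ⇒ -1
2 of 13 · RB · max L -1 · min R 0 ⇒ -1/2
3 of 13 · RBR · max L -1 · min R -1/2 ⇒ -3/4
4 of 13 · RBRB · max L -3/4 · min R -1/2 ⇒ -5/8
5 of 13 · RBRBB · max L -5/8 · min R -1/2 ⇒ -9/16
6 of 13 · RBRBBR · max L -5/8 · min R -9/16 ⇒ -19/32
7 of 13 · RBRBBRB · max L -19/32 · min R -9/16 ⇒ -37/64
8 of 13 · RBRBBRBB · max L -37/64 · min R -9/16 ⇒ -73/128
9 of 13 · RBRBBRBBR · max L -37/64 · min R -73/128 ⇒ -147/256
10 of 13 · RBRBBRBBRR · max L -37/64 · min R -147/256 ⇒ -295/512
11 of 13 · RBRBBRBBRRB · max L -295/512 · min R -147/256 ⇒ -589/1024
12 of 13 · RBRBBRBBRRBB · max L -589/1024 · min R -147/256 ⇒ -1177/2048
13 of 13 · RBRBBRBBRRBBB · max L -1177/2048 · min R -147/256 ⇒ -2353/4096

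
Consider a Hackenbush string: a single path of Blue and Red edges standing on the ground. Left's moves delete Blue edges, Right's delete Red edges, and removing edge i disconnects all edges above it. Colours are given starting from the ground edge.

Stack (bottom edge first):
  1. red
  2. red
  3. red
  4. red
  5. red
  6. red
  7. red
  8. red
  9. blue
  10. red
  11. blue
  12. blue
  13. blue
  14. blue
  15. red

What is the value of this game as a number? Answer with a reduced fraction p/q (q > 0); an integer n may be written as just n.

Build g(s[:k]) for k = 1..15, string s = red red red red red red red red blue red blue blue blue blue red.
1 of 15 · r · max L −∞ · min R 0 → -1
2 of 15 · rr · max L −∞ · min R -1 → -2
3 of 15 · rrr · max L −∞ · min R -2 → -3
4 of 15 · rrrr · max L −∞ · min R -3 → -4
5 of 15 · rrrrr · max L −∞ · min R -4 → -5
6 of 15 · rrrrrr · max L −∞ · min R -5 → -6
7 of 15 · rrrrrrr · max L −∞ · min R -6 → -7
8 of 15 · rrrrrrrr · max L −∞ · min R -7 → -8
9 of 15 · rrrrrrrrb · max L -8 · min R -7 → -15/2
10 of 15 · rrrrrrrrbr · max L -8 · min R -15/2 → -31/4
11 of 15 · rrrrrrrrbrb · max L -31/4 · min R -15/2 → -61/8
12 of 15 · rrrrrrrrbrbb · max L -61/8 · min R -15/2 → -121/16
13 of 15 · rrrrrrrrbrbbb · max L -121/16 · min R -15/2 → -241/32
14 of 15 · rrrrrrrrbrbbbb · max L -241/32 · min R -15/2 → -481/64
15 of 15 · rrrrrrrrbrbbbbr · max L -241/32 · min R -481/64 → -963/128

-963/128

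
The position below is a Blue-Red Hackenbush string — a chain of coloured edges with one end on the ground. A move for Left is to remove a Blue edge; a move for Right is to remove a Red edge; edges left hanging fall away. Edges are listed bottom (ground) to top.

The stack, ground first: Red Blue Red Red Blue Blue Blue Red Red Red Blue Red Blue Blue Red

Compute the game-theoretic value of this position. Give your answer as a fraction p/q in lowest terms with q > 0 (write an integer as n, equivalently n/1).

-12755/16384

edge 1 of 15 (Red): { (no moves) | 0 } ⇒ -1
edge 2 of 15 (Blue): { -1 | 0 } ⇒ -1/2
edge 3 of 15 (Red): { -1 | -1/2, 0 } ⇒ -3/4
edge 4 of 15 (Red): { -1 | -3/4, -1/2, 0 } ⇒ -7/8
edge 5 of 15 (Blue): { -1, -7/8 | -3/4, -1/2, 0 } ⇒ -13/16
edge 6 of 15 (Blue): { -1, -7/8, -13/16 | -3/4, -1/2, 0 } ⇒ -25/32
edge 7 of 15 (Blue): { -1, -7/8, -13/16, -25/32 | -3/4, -1/2, 0 } ⇒ -49/64
edge 8 of 15 (Red): { -1, -7/8, -13/16, -25/32 | -49/64, -3/4, -1/2, 0 } ⇒ -99/128
edge 9 of 15 (Red): { -1, -7/8, -13/16, -25/32 | -99/128, -49/64, -3/4, -1/2, 0 } ⇒ -199/256
edge 10 of 15 (Red): { -1, -7/8, -13/16, -25/32 | -199/256, -99/128, -49/64, -3/4, -1/2, 0 } ⇒ -399/512
edge 11 of 15 (Blue): { -1, -7/8, -13/16, -25/32, -399/512 | -199/256, -99/128, -49/64, -3/4, -1/2, 0 } ⇒ -797/1024
edge 12 of 15 (Red): { -1, -7/8, -13/16, -25/32, -399/512 | -797/1024, -199/256, -99/128, -49/64, -3/4, -1/2, 0 } ⇒ -1595/2048
edge 13 of 15 (Blue): { -1, -7/8, -13/16, -25/32, -399/512, -1595/2048 | -797/1024, -199/256, -99/128, -49/64, -3/4, -1/2, 0 } ⇒ -3189/4096
edge 14 of 15 (Blue): { -1, -7/8, -13/16, -25/32, -399/512, -1595/2048, -3189/4096 | -797/1024, -199/256, -99/128, -49/64, -3/4, -1/2, 0 } ⇒ -6377/8192
edge 15 of 15 (Red): { -1, -7/8, -13/16, -25/32, -399/512, -1595/2048, -3189/4096 | -6377/8192, -797/1024, -199/256, -99/128, -49/64, -3/4, -1/2, 0 } ⇒ -12755/16384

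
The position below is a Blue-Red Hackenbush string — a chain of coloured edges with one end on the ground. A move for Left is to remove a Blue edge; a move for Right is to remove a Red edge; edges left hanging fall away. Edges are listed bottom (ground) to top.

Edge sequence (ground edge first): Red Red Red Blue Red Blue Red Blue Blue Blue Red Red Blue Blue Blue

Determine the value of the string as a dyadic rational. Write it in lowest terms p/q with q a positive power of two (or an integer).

-10801/4096

Prefix values for Red Red Red Blue Red Blue Red Blue Blue Blue Red Red Blue Blue Blue via {L|R} + simplicity:
step 1: add Red to get R; options L={ none } R={ 0 } → -1
step 2: add Red to get RR; options L={ none } R={ -1, 0 } → -2
step 3: add Red to get RRR; options L={ none } R={ -2, -1, 0 } → -3
step 4: add Blue to get RRRB; options L={ -3 } R={ -2, -1, 0 } → -5/2
step 5: add Red to get RRRBR; options L={ -3 } R={ -5/2, -2, -1, 0 } → -11/4
step 6: add Blue to get RRRBRB; options L={ -3, -11/4 } R={ -5/2, -2, -1, 0 } → -21/8
step 7: add Red to get RRRBRBR; options L={ -3, -11/4 } R={ -21/8, -5/2, -2, -1, 0 } → -43/16
step 8: add Blue to get RRRBRBRB; options L={ -3, -11/4, -43/16 } R={ -21/8, -5/2, -2, -1, 0 } → -85/32
step 9: add Blue to get RRRBRBRBB; options L={ -3, -11/4, -43/16, -85/32 } R={ -21/8, -5/2, -2, -1, 0 } → -169/64
step 10: add Blue to get RRRBRBRBBB; options L={ -3, -11/4, -43/16, -85/32, -169/64 } R={ -21/8, -5/2, -2, -1, 0 } → -337/128
step 11: add Red to get RRRBRBRBBBR; options L={ -3, -11/4, -43/16, -85/32, -169/64 } R={ -337/128, -21/8, -5/2, -2, -1, 0 } → -675/256
step 12: add Red to get RRRBRBRBBBRR; options L={ -3, -11/4, -43/16, -85/32, -169/64 } R={ -675/256, -337/128, -21/8, -5/2, -2, -1, 0 } → -1351/512
step 13: add Blue to get RRRBRBRBBBRRB; options L={ -3, -11/4, -43/16, -85/32, -169/64, -1351/512 } R={ -675/256, -337/128, -21/8, -5/2, -2, -1, 0 } → -2701/1024
step 14: add Blue to get RRRBRBRBBBRRBB; options L={ -3, -11/4, -43/16, -85/32, -169/64, -1351/512, -2701/1024 } R={ -675/256, -337/128, -21/8, -5/2, -2, -1, 0 } → -5401/2048
step 15: add Blue to get RRRBRBRBBBRRBBB; options L={ -3, -11/4, -43/16, -85/32, -169/64, -1351/512, -2701/1024, -5401/2048 } R={ -675/256, -337/128, -21/8, -5/2, -2, -1, 0 } → -10801/4096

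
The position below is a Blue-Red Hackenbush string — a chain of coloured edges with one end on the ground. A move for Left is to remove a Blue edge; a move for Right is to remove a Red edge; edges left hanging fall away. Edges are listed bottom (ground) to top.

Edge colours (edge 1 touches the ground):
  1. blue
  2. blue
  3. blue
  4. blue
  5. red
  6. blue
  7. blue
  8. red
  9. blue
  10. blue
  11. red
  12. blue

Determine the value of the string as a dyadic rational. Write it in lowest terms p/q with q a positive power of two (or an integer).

987/256

Build g(s[:k]) for k = 1..12, string s = blue blue blue blue red blue blue red blue blue red blue.
b: Left { 0 }, Right { none } = simplest 1
bb: Left { 0, 1 }, Right { none } = simplest 2
bbb: Left { 0, 1, 2 }, Right { none } = simplest 3
bbbb: Left { 0, 1, 2, 3 }, Right { none } = simplest 4
bbbbr: Left { 0, 1, 2, 3 }, Right { 4 } = simplest 7/2
bbbbrb: Left { 0, 1, 2, 3, 7/2 }, Right { 4 } = simplest 15/4
bbbbrbb: Left { 0, 1, 2, 3, 7/2, 15/4 }, Right { 4 } = simplest 31/8
bbbbrbbr: Left { 0, 1, 2, 3, 7/2, 15/4 }, Right { 31/8, 4 } = simplest 61/16
bbbbrbbrb: Left { 0, 1, 2, 3, 7/2, 15/4, 61/16 }, Right { 31/8, 4 } = simplest 123/32
bbbbrbbrbb: Left { 0, 1, 2, 3, 7/2, 15/4, 61/16, 123/32 }, Right { 31/8, 4 } = simplest 247/64
bbbbrbbrbbr: Left { 0, 1, 2, 3, 7/2, 15/4, 61/16, 123/32 }, Right { 247/64, 31/8, 4 } = simplest 493/128
bbbbrbbrbbrb: Left { 0, 1, 2, 3, 7/2, 15/4, 61/16, 123/32, 493/128 }, Right { 247/64, 31/8, 4 } = simplest 987/256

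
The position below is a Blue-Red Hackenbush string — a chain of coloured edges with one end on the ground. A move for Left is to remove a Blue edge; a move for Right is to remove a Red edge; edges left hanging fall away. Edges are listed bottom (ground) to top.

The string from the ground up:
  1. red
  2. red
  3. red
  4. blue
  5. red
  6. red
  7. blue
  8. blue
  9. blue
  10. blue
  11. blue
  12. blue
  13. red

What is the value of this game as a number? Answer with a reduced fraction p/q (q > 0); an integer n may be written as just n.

-2819/1024

Recurse on prefixes of the 13-edge string red red red blue red red blue blue blue blue blue blue red:
v(r) = { none | 0 } — -1
v(rr) = { none | -1 0 } — -2
v(rrr) = { none | -2 -1 0 } — -3
v(rrrb) = { -3 | -2 -1 0 } — -5/2
v(rrrbr) = { -3 | -5/2 -2 -1 0 } — -11/4
v(rrrbrr) = { -3 | -11/4 -5/2 -2 -1 0 } — -23/8
v(rrrbrrb) = { -3 -23/8 | -11/4 -5/2 -2 -1 0 } — -45/16
v(rrrbrrbb) = { -3 -23/8 -45/16 | -11/4 -5/2 -2 -1 0 } — -89/32
v(rrrbrrbbb) = { -3 -23/8 -45/16 -89/32 | -11/4 -5/2 -2 -1 0 } — -177/64
v(rrrbrrbbbb) = { -3 -23/8 -45/16 -89/32 -177/64 | -11/4 -5/2 -2 -1 0 } — -353/128
v(rrrbrrbbbbb) = { -3 -23/8 -45/16 -89/32 -177/64 -353/128 | -11/4 -5/2 -2 -1 0 } — -705/256
v(rrrbrrbbbbbb) = { -3 -23/8 -45/16 -89/32 -177/64 -353/128 -705/256 | -11/4 -5/2 -2 -1 0 } — -1409/512
v(rrrbrrbbbbbbr) = { -3 -23/8 -45/16 -89/32 -177/64 -353/128 -705/256 | -1409/512 -11/4 -5/2 -2 -1 0 } — -2819/1024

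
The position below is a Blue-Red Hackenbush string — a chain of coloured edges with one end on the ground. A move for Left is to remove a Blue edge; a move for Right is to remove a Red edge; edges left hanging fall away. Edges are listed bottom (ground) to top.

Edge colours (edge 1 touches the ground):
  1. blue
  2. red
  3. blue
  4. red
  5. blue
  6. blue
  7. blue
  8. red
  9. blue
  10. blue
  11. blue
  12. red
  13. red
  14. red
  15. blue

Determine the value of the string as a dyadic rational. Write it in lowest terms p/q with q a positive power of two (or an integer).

step 1: add blue to get b; options L={ 0 } R={ — } => 1
step 2: add red to get br; options L={ 0 } R={ 1 } => 1/2
step 3: add blue to get brb; options L={ 0,1/2 } R={ 1 } => 3/4
step 4: add red to get brbr; options L={ 0,1/2 } R={ 3/4,1 } => 5/8
step 5: add blue to get brbrb; options L={ 0,1/2,5/8 } R={ 3/4,1 } => 11/16
step 6: add blue to get brbrbb; options L={ 0,1/2,5/8,11/16 } R={ 3/4,1 } => 23/32
step 7: add blue to get brbrbbb; options L={ 0,1/2,5/8,11/16,23/32 } R={ 3/4,1 } => 47/64
step 8: add red to get brbrbbbr; options L={ 0,1/2,5/8,11/16,23/32 } R={ 47/64,3/4,1 } => 93/128
step 9: add blue to get brbrbbbrb; options L={ 0,1/2,5/8,11/16,23/32,93/128 } R={ 47/64,3/4,1 } => 187/256
step 10: add blue to get brbrbbbrbb; options L={ 0,1/2,5/8,11/16,23/32,93/128,187/256 } R={ 47/64,3/4,1 } => 375/512
step 11: add blue to get brbrbbbrbbb; options L={ 0,1/2,5/8,11/16,23/32,93/128,187/256,375/512 } R={ 47/64,3/4,1 } => 751/1024
step 12: add red to get brbrbbbrbbbr; options L={ 0,1/2,5/8,11/16,23/32,93/128,187/256,375/512 } R={ 751/1024,47/64,3/4,1 } => 1501/2048
step 13: add red to get brbrbbbrbbbrr; options L={ 0,1/2,5/8,11/16,23/32,93/128,187/256,375/512 } R={ 1501/2048,751/1024,47/64,3/4,1 } => 3001/4096
step 14: add red to get brbrbbbrbbbrrr; options L={ 0,1/2,5/8,11/16,23/32,93/128,187/256,375/512 } R={ 3001/4096,1501/2048,751/1024,47/64,3/4,1 } => 6001/8192
step 15: add blue to get brbrbbbrbbbrrrb; options L={ 0,1/2,5/8,11/16,23/32,93/128,187/256,375/512,6001/8192 } R={ 3001/4096,1501/2048,751/1024,47/64,3/4,1 } => 12003/16384

12003/16384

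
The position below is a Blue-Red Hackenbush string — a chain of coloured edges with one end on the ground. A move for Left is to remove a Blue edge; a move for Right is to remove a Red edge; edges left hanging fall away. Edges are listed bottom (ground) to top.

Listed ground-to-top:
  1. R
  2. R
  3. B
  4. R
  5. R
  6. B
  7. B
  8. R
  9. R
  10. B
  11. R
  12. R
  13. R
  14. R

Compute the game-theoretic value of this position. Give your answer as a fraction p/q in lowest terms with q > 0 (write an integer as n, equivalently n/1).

R: Left { ∅ }, Right { 0 } => simplest -1
RR: Left { ∅ }, Right { -1,0 } => simplest -2
RRB: Left { -2 }, Right { -1,0 } => simplest -3/2
RRBR: Left { -2 }, Right { -3/2,-1,0 } => simplest -7/4
RRBRR: Left { -2 }, Right { -7/4,-3/2,-1,0 } => simplest -15/8
RRBRRB: Left { -2,-15/8 }, Right { -7/4,-3/2,-1,0 } => simplest -29/16
RRBRRBB: Left { -2,-15/8,-29/16 }, Right { -7/4,-3/2,-1,0 } => simplest -57/32
RRBRRBBR: Left { -2,-15/8,-29/16 }, Right { -57/32,-7/4,-3/2,-1,0 } => simplest -115/64
RRBRRBBRR: Left { -2,-15/8,-29/16 }, Right { -115/64,-57/32,-7/4,-3/2,-1,0 } => simplest -231/128
RRBRRBBRRB: Left { -2,-15/8,-29/16,-231/128 }, Right { -115/64,-57/32,-7/4,-3/2,-1,0 } => simplest -461/256
RRBRRBBRRBR: Left { -2,-15/8,-29/16,-231/128 }, Right { -461/256,-115/64,-57/32,-7/4,-3/2,-1,0 } => simplest -923/512
RRBRRBBRRBRR: Left { -2,-15/8,-29/16,-231/128 }, Right { -923/512,-461/256,-115/64,-57/32,-7/4,-3/2,-1,0 } => simplest -1847/1024
RRBRRBBRRBRRR: Left { -2,-15/8,-29/16,-231/128 }, Right { -1847/1024,-923/512,-461/256,-115/64,-57/32,-7/4,-3/2,-1,0 } => simplest -3695/2048
RRBRRBBRRBRRRR: Left { -2,-15/8,-29/16,-231/128 }, Right { -3695/2048,-1847/1024,-923/512,-461/256,-115/64,-57/32,-7/4,-3/2,-1,0 } => simplest -7391/4096

-7391/4096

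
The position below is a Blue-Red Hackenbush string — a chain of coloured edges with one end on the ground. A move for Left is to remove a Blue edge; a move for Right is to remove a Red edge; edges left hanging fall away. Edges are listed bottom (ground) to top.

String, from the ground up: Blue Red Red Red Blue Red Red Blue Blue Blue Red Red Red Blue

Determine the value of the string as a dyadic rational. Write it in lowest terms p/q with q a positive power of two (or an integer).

1251/8192

Recurse on prefixes of the 14-edge string Blue Red Red Red Blue Red Red Blue Blue Blue Red Red Red Blue:
1 of 14 · B · max L 0 · min R +∞ gives 1
2 of 14 · BR · max L 0 · min R 1 gives 1/2
3 of 14 · BRR · max L 0 · min R 1/2 gives 1/4
4 of 14 · BRRR · max L 0 · min R 1/4 gives 1/8
5 of 14 · BRRRB · max L 1/8 · min R 1/4 gives 3/16
6 of 14 · BRRRBR · max L 1/8 · min R 3/16 gives 5/32
7 of 14 · BRRRBRR · max L 1/8 · min R 5/32 gives 9/64
8 of 14 · BRRRBRRB · max L 9/64 · min R 5/32 gives 19/128
9 of 14 · BRRRBRRBB · max L 19/128 · min R 5/32 gives 39/256
10 of 14 · BRRRBRRBBB · max L 39/256 · min R 5/32 gives 79/512
11 of 14 · BRRRBRRBBBR · max L 39/256 · min R 79/512 gives 157/1024
12 of 14 · BRRRBRRBBBRR · max L 39/256 · min R 157/1024 gives 313/2048
13 of 14 · BRRRBRRBBBRRR · max L 39/256 · min R 313/2048 gives 625/4096
14 of 14 · BRRRBRRBBBRRRB · max L 625/4096 · min R 313/2048 gives 1251/8192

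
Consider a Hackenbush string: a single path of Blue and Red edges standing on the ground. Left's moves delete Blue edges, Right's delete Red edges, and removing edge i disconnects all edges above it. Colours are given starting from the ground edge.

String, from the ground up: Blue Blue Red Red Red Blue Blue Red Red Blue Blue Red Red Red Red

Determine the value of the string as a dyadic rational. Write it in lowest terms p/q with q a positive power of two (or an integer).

B: Left { 0 }, Right { ∅ } ⇒ simplest 1
BB: Left { 0; 1 }, Right { ∅ } ⇒ simplest 2
BBR: Left { 0; 1 }, Right { 2 } ⇒ simplest 3/2
BBRR: Left { 0; 1 }, Right { 3/2; 2 } ⇒ simplest 5/4
BBRRR: Left { 0; 1 }, Right { 5/4; 3/2; 2 } ⇒ simplest 9/8
BBRRRB: Left { 0; 1; 9/8 }, Right { 5/4; 3/2; 2 } ⇒ simplest 19/16
BBRRRBB: Left { 0; 1; 9/8; 19/16 }, Right { 5/4; 3/2; 2 } ⇒ simplest 39/32
BBRRRBBR: Left { 0; 1; 9/8; 19/16 }, Right { 39/32; 5/4; 3/2; 2 } ⇒ simplest 77/64
BBRRRBBRR: Left { 0; 1; 9/8; 19/16 }, Right { 77/64; 39/32; 5/4; 3/2; 2 } ⇒ simplest 153/128
BBRRRBBRRB: Left { 0; 1; 9/8; 19/16; 153/128 }, Right { 77/64; 39/32; 5/4; 3/2; 2 } ⇒ simplest 307/256
BBRRRBBRRBB: Left { 0; 1; 9/8; 19/16; 153/128; 307/256 }, Right { 77/64; 39/32; 5/4; 3/2; 2 } ⇒ simplest 615/512
BBRRRBBRRBBR: Left { 0; 1; 9/8; 19/16; 153/128; 307/256 }, Right { 615/512; 77/64; 39/32; 5/4; 3/2; 2 } ⇒ simplest 1229/1024
BBRRRBBRRBBRR: Left { 0; 1; 9/8; 19/16; 153/128; 307/256 }, Right { 1229/1024; 615/512; 77/64; 39/32; 5/4; 3/2; 2 } ⇒ simplest 2457/2048
BBRRRBBRRBBRRR: Left { 0; 1; 9/8; 19/16; 153/128; 307/256 }, Right { 2457/2048; 1229/1024; 615/512; 77/64; 39/32; 5/4; 3/2; 2 } ⇒ simplest 4913/4096
BBRRRBBRRBBRRRR: Left { 0; 1; 9/8; 19/16; 153/128; 307/256 }, Right { 4913/4096; 2457/2048; 1229/1024; 615/512; 77/64; 39/32; 5/4; 3/2; 2 } ⇒ simplest 9825/8192

9825/8192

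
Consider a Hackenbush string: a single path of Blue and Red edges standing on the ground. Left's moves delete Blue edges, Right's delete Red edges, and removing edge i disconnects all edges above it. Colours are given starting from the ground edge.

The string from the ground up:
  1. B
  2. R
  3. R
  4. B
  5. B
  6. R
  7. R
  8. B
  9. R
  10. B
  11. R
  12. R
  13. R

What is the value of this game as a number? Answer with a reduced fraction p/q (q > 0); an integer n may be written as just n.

Build g(s[:k]) for k = 1..13, string s = B R R B B R R B R B R R R.
edge 1 of 13 (B): { 0 | · } => 1
edge 2 of 13 (R): { 0 | 1 } => 1/2
edge 3 of 13 (R): { 0 | 1/2,1 } => 1/4
edge 4 of 13 (B): { 0,1/4 | 1/2,1 } => 3/8
edge 5 of 13 (B): { 0,1/4,3/8 | 1/2,1 } => 7/16
edge 6 of 13 (R): { 0,1/4,3/8 | 7/16,1/2,1 } => 13/32
edge 7 of 13 (R): { 0,1/4,3/8 | 13/32,7/16,1/2,1 } => 25/64
edge 8 of 13 (B): { 0,1/4,3/8,25/64 | 13/32,7/16,1/2,1 } => 51/128
edge 9 of 13 (R): { 0,1/4,3/8,25/64 | 51/128,13/32,7/16,1/2,1 } => 101/256
edge 10 of 13 (B): { 0,1/4,3/8,25/64,101/256 | 51/128,13/32,7/16,1/2,1 } => 203/512
edge 11 of 13 (R): { 0,1/4,3/8,25/64,101/256 | 203/512,51/128,13/32,7/16,1/2,1 } => 405/1024
edge 12 of 13 (R): { 0,1/4,3/8,25/64,101/256 | 405/1024,203/512,51/128,13/32,7/16,1/2,1 } => 809/2048
edge 13 of 13 (R): { 0,1/4,3/8,25/64,101/256 | 809/2048,405/1024,203/512,51/128,13/32,7/16,1/2,1 } => 1617/4096

1617/4096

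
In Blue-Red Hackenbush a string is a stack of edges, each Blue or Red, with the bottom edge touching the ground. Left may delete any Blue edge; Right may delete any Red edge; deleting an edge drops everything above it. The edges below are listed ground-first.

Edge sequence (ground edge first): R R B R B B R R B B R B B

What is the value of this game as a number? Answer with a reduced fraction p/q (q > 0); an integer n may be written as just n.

-3273/2048

Recurse on prefixes of the 13-edge string R R B R B B R R B B R B B:
edge 1 of 13 (R): { ∅ | 0 } => -1
edge 2 of 13 (R): { ∅ | -1,0 } => -2
edge 3 of 13 (B): { -2 | -1,0 } => -3/2
edge 4 of 13 (R): { -2 | -3/2,-1,0 } => -7/4
edge 5 of 13 (B): { -2,-7/4 | -3/2,-1,0 } => -13/8
edge 6 of 13 (B): { -2,-7/4,-13/8 | -3/2,-1,0 } => -25/16
edge 7 of 13 (R): { -2,-7/4,-13/8 | -25/16,-3/2,-1,0 } => -51/32
edge 8 of 13 (R): { -2,-7/4,-13/8 | -51/32,-25/16,-3/2,-1,0 } => -103/64
edge 9 of 13 (B): { -2,-7/4,-13/8,-103/64 | -51/32,-25/16,-3/2,-1,0 } => -205/128
edge 10 of 13 (B): { -2,-7/4,-13/8,-103/64,-205/128 | -51/32,-25/16,-3/2,-1,0 } => -409/256
edge 11 of 13 (R): { -2,-7/4,-13/8,-103/64,-205/128 | -409/256,-51/32,-25/16,-3/2,-1,0 } => -819/512
edge 12 of 13 (B): { -2,-7/4,-13/8,-103/64,-205/128,-819/512 | -409/256,-51/32,-25/16,-3/2,-1,0 } => -1637/1024
edge 13 of 13 (B): { -2,-7/4,-13/8,-103/64,-205/128,-819/512,-1637/1024 | -409/256,-51/32,-25/16,-3/2,-1,0 } => -3273/2048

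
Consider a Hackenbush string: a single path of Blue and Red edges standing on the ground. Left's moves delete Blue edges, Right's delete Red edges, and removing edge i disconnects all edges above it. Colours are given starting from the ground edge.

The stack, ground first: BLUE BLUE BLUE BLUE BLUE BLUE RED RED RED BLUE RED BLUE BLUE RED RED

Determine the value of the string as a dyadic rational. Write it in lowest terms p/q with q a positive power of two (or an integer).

g(B) = { 0 | none } => 1
g(BB) = { 0; 1 | none } => 2
g(BBB) = { 0; 1; 2 | none } => 3
g(BBBB) = { 0; 1; 2; 3 | none } => 4
g(BBBBB) = { 0; 1; 2; 3; 4 | none } => 5
g(BBBBBB) = { 0; 1; 2; 3; 4; 5 | none } => 6
g(BBBBBBR) = { 0; 1; 2; 3; 4; 5 | 6 } => 11/2
g(BBBBBBRR) = { 0; 1; 2; 3; 4; 5 | 11/2; 6 } => 21/4
g(BBBBBBRRR) = { 0; 1; 2; 3; 4; 5 | 21/4; 11/2; 6 } => 41/8
g(BBBBBBRRRB) = { 0; 1; 2; 3; 4; 5; 41/8 | 21/4; 11/2; 6 } => 83/16
g(BBBBBBRRRBR) = { 0; 1; 2; 3; 4; 5; 41/8 | 83/16; 21/4; 11/2; 6 } => 165/32
g(BBBBBBRRRBRB) = { 0; 1; 2; 3; 4; 5; 41/8; 165/32 | 83/16; 21/4; 11/2; 6 } => 331/64
g(BBBBBBRRRBRBB) = { 0; 1; 2; 3; 4; 5; 41/8; 165/32; 331/64 | 83/16; 21/4; 11/2; 6 } => 663/128
g(BBBBBBRRRBRBBR) = { 0; 1; 2; 3; 4; 5; 41/8; 165/32; 331/64 | 663/128; 83/16; 21/4; 11/2; 6 } => 1325/256
g(BBBBBBRRRBRBBRR) = { 0; 1; 2; 3; 4; 5; 41/8; 165/32; 331/64 | 1325/256; 663/128; 83/16; 21/4; 11/2; 6 } => 2649/512

2649/512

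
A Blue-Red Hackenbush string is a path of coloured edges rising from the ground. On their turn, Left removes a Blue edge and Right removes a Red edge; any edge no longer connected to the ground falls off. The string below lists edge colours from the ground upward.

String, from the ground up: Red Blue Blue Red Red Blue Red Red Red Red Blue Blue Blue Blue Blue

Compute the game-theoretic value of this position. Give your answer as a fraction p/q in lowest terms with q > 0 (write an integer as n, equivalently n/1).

-7105/16384

Prefix values for Red Blue Blue Red Red Blue Red Red Red Red Blue Blue Blue Blue Blue via {L|R} + simplicity:
1 of 15 · R · max L −∞ · min R 0 — -1
2 of 15 · RB · max L -1 · min R 0 — -1/2
3 of 15 · RBB · max L -1/2 · min R 0 — -1/4
4 of 15 · RBBR · max L -1/2 · min R -1/4 — -3/8
5 of 15 · RBBRR · max L -1/2 · min R -3/8 — -7/16
6 of 15 · RBBRRB · max L -7/16 · min R -3/8 — -13/32
7 of 15 · RBBRRBR · max L -7/16 · min R -13/32 — -27/64
8 of 15 · RBBRRBRR · max L -7/16 · min R -27/64 — -55/128
9 of 15 · RBBRRBRRR · max L -7/16 · min R -55/128 — -111/256
10 of 15 · RBBRRBRRRR · max L -7/16 · min R -111/256 — -223/512
11 of 15 · RBBRRBRRRRB · max L -223/512 · min R -111/256 — -445/1024
12 of 15 · RBBRRBRRRRBB · max L -445/1024 · min R -111/256 — -889/2048
13 of 15 · RBBRRBRRRRBBB · max L -889/2048 · min R -111/256 — -1777/4096
14 of 15 · RBBRRBRRRRBBBB · max L -1777/4096 · min R -111/256 — -3553/8192
15 of 15 · RBBRRBRRRRBBBBB · max L -3553/8192 · min R -111/256 — -7105/16384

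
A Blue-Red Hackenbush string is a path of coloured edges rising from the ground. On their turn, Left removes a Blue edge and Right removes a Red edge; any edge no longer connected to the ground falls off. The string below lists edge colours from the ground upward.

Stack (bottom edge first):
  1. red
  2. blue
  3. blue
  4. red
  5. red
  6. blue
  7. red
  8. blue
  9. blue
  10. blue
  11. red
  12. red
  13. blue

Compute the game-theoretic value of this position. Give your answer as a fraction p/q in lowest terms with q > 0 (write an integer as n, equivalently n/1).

-1677/4096

edge 1 of 13 (red): {  | 0 } = -1
edge 2 of 13 (blue): { -1 | 0 } = -1/2
edge 3 of 13 (blue): { -1,-1/2 | 0 } = -1/4
edge 4 of 13 (red): { -1,-1/2 | -1/4,0 } = -3/8
edge 5 of 13 (red): { -1,-1/2 | -3/8,-1/4,0 } = -7/16
edge 6 of 13 (blue): { -1,-1/2,-7/16 | -3/8,-1/4,0 } = -13/32
edge 7 of 13 (red): { -1,-1/2,-7/16 | -13/32,-3/8,-1/4,0 } = -27/64
edge 8 of 13 (blue): { -1,-1/2,-7/16,-27/64 | -13/32,-3/8,-1/4,0 } = -53/128
edge 9 of 13 (blue): { -1,-1/2,-7/16,-27/64,-53/128 | -13/32,-3/8,-1/4,0 } = -105/256
edge 10 of 13 (blue): { -1,-1/2,-7/16,-27/64,-53/128,-105/256 | -13/32,-3/8,-1/4,0 } = -209/512
edge 11 of 13 (red): { -1,-1/2,-7/16,-27/64,-53/128,-105/256 | -209/512,-13/32,-3/8,-1/4,0 } = -419/1024
edge 12 of 13 (red): { -1,-1/2,-7/16,-27/64,-53/128,-105/256 | -419/1024,-209/512,-13/32,-3/8,-1/4,0 } = -839/2048
edge 13 of 13 (blue): { -1,-1/2,-7/16,-27/64,-53/128,-105/256,-839/2048 | -419/1024,-209/512,-13/32,-3/8,-1/4,0 } = -1677/4096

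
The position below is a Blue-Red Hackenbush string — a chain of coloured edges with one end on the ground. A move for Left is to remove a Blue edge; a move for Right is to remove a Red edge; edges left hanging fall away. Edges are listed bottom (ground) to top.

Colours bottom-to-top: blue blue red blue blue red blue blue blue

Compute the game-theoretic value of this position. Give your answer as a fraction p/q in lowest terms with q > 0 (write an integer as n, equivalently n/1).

239/128

value_1 [b]  L=[0]  R=[none]  so 1
value_2 [bb]  L=[0, 1]  R=[none]  so 2
value_3 [bbr]  L=[0, 1]  R=[2]  so 3/2
value_4 [bbrb]  L=[0, 1, 3/2]  R=[2]  so 7/4
value_5 [bbrbb]  L=[0, 1, 3/2, 7/4]  R=[2]  so 15/8
value_6 [bbrbbr]  L=[0, 1, 3/2, 7/4]  R=[15/8, 2]  so 29/16
value_7 [bbrbbrb]  L=[0, 1, 3/2, 7/4, 29/16]  R=[15/8, 2]  so 59/32
value_8 [bbrbbrbb]  L=[0, 1, 3/2, 7/4, 29/16, 59/32]  R=[15/8, 2]  so 119/64
value_9 [bbrbbrbbb]  L=[0, 1, 3/2, 7/4, 29/16, 59/32, 119/64]  R=[15/8, 2]  so 239/128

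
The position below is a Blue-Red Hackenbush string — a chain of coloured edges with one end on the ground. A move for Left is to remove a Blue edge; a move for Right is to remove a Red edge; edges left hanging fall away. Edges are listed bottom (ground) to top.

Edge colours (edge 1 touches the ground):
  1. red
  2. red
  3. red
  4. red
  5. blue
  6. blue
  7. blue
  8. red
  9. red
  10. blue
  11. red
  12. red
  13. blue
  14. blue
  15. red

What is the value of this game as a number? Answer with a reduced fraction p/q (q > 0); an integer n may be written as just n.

-6579/2048

edge 1 of 15 (red): { none | 0 } gives -1
edge 2 of 15 (red): { none | -1; 0 } gives -2
edge 3 of 15 (red): { none | -2; -1; 0 } gives -3
edge 4 of 15 (red): { none | -3; -2; -1; 0 } gives -4
edge 5 of 15 (blue): { -4 | -3; -2; -1; 0 } gives -7/2
edge 6 of 15 (blue): { -4; -7/2 | -3; -2; -1; 0 } gives -13/4
edge 7 of 15 (blue): { -4; -7/2; -13/4 | -3; -2; -1; 0 } gives -25/8
edge 8 of 15 (red): { -4; -7/2; -13/4 | -25/8; -3; -2; -1; 0 } gives -51/16
edge 9 of 15 (red): { -4; -7/2; -13/4 | -51/16; -25/8; -3; -2; -1; 0 } gives -103/32
edge 10 of 15 (blue): { -4; -7/2; -13/4; -103/32 | -51/16; -25/8; -3; -2; -1; 0 } gives -205/64
edge 11 of 15 (red): { -4; -7/2; -13/4; -103/32 | -205/64; -51/16; -25/8; -3; -2; -1; 0 } gives -411/128
edge 12 of 15 (red): { -4; -7/2; -13/4; -103/32 | -411/128; -205/64; -51/16; -25/8; -3; -2; -1; 0 } gives -823/256
edge 13 of 15 (blue): { -4; -7/2; -13/4; -103/32; -823/256 | -411/128; -205/64; -51/16; -25/8; -3; -2; -1; 0 } gives -1645/512
edge 14 of 15 (blue): { -4; -7/2; -13/4; -103/32; -823/256; -1645/512 | -411/128; -205/64; -51/16; -25/8; -3; -2; -1; 0 } gives -3289/1024
edge 15 of 15 (red): { -4; -7/2; -13/4; -103/32; -823/256; -1645/512 | -3289/1024; -411/128; -205/64; -51/16; -25/8; -3; -2; -1; 0 } gives -6579/2048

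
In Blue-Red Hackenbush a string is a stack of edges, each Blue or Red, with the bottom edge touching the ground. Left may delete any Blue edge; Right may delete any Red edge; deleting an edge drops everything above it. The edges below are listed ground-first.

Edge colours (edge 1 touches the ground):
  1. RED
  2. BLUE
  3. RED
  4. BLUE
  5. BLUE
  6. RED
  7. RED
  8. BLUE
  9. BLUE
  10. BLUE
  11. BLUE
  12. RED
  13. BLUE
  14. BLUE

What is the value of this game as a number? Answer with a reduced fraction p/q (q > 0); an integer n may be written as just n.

-4873/8192

1 of 14 · R · max L −∞ · min R 0 gives -1
2 of 14 · RB · max L -1 · min R 0 gives -1/2
3 of 14 · RBR · max L -1 · min R -1/2 gives -3/4
4 of 14 · RBRB · max L -3/4 · min R -1/2 gives -5/8
5 of 14 · RBRBB · max L -5/8 · min R -1/2 gives -9/16
6 of 14 · RBRBBR · max L -5/8 · min R -9/16 gives -19/32
7 of 14 · RBRBBRR · max L -5/8 · min R -19/32 gives -39/64
8 of 14 · RBRBBRRB · max L -39/64 · min R -19/32 gives -77/128
9 of 14 · RBRBBRRBB · max L -77/128 · min R -19/32 gives -153/256
10 of 14 · RBRBBRRBBB · max L -153/256 · min R -19/32 gives -305/512
11 of 14 · RBRBBRRBBBB · max L -305/512 · min R -19/32 gives -609/1024
12 of 14 · RBRBBRRBBBBR · max L -305/512 · min R -609/1024 gives -1219/2048
13 of 14 · RBRBBRRBBBBRB · max L -1219/2048 · min R -609/1024 gives -2437/4096
14 of 14 · RBRBBRRBBBBRBB · max L -2437/4096 · min R -609/1024 gives -4873/8192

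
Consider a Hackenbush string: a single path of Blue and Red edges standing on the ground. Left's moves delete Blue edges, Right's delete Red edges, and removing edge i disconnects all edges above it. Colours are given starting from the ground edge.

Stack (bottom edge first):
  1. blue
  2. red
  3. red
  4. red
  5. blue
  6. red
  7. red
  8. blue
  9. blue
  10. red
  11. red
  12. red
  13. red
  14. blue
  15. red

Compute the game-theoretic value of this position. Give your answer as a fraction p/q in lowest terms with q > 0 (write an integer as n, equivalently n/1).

2437/16384

step 1: add blue to get b; options L={ 0 } R={ none } → 1
step 2: add red to get br; options L={ 0 } R={ 1 } → 1/2
step 3: add red to get brr; options L={ 0 } R={ 1/2; 1 } → 1/4
step 4: add red to get brrr; options L={ 0 } R={ 1/4; 1/2; 1 } → 1/8
step 5: add blue to get brrrb; options L={ 0; 1/8 } R={ 1/4; 1/2; 1 } → 3/16
step 6: add red to get brrrbr; options L={ 0; 1/8 } R={ 3/16; 1/4; 1/2; 1 } → 5/32
step 7: add red to get brrrbrr; options L={ 0; 1/8 } R={ 5/32; 3/16; 1/4; 1/2; 1 } → 9/64
step 8: add blue to get brrrbrrb; options L={ 0; 1/8; 9/64 } R={ 5/32; 3/16; 1/4; 1/2; 1 } → 19/128
step 9: add blue to get brrrbrrbb; options L={ 0; 1/8; 9/64; 19/128 } R={ 5/32; 3/16; 1/4; 1/2; 1 } → 39/256
step 10: add red to get brrrbrrbbr; options L={ 0; 1/8; 9/64; 19/128 } R={ 39/256; 5/32; 3/16; 1/4; 1/2; 1 } → 77/512
step 11: add red to get brrrbrrbbrr; options L={ 0; 1/8; 9/64; 19/128 } R={ 77/512; 39/256; 5/32; 3/16; 1/4; 1/2; 1 } → 153/1024
step 12: add red to get brrrbrrbbrrr; options L={ 0; 1/8; 9/64; 19/128 } R={ 153/1024; 77/512; 39/256; 5/32; 3/16; 1/4; 1/2; 1 } → 305/2048
step 13: add red to get brrrbrrbbrrrr; options L={ 0; 1/8; 9/64; 19/128 } R={ 305/2048; 153/1024; 77/512; 39/256; 5/32; 3/16; 1/4; 1/2; 1 } → 609/4096
step 14: add blue to get brrrbrrbbrrrrb; options L={ 0; 1/8; 9/64; 19/128; 609/4096 } R={ 305/2048; 153/1024; 77/512; 39/256; 5/32; 3/16; 1/4; 1/2; 1 } → 1219/8192
step 15: add red to get brrrbrrbbrrrrbr; options L={ 0; 1/8; 9/64; 19/128; 609/4096 } R={ 1219/8192; 305/2048; 153/1024; 77/512; 39/256; 5/32; 3/16; 1/4; 1/2; 1 } → 2437/16384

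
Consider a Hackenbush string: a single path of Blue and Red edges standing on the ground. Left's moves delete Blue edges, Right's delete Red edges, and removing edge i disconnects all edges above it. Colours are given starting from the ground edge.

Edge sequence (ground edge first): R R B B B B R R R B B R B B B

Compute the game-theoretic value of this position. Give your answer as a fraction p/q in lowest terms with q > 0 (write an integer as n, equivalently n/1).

-9105/8192

Prefix values for R R B B B B R R R B B R B B B via {L|R} + simplicity:
edge 1 of 15 (R): {  | 0 } = -1
edge 2 of 15 (R): {  | -1 0 } = -2
edge 3 of 15 (B): { -2 | -1 0 } = -3/2
edge 4 of 15 (B): { -2 -3/2 | -1 0 } = -5/4
edge 5 of 15 (B): { -2 -3/2 -5/4 | -1 0 } = -9/8
edge 6 of 15 (B): { -2 -3/2 -5/4 -9/8 | -1 0 } = -17/16
edge 7 of 15 (R): { -2 -3/2 -5/4 -9/8 | -17/16 -1 0 } = -35/32
edge 8 of 15 (R): { -2 -3/2 -5/4 -9/8 | -35/32 -17/16 -1 0 } = -71/64
edge 9 of 15 (R): { -2 -3/2 -5/4 -9/8 | -71/64 -35/32 -17/16 -1 0 } = -143/128
edge 10 of 15 (B): { -2 -3/2 -5/4 -9/8 -143/128 | -71/64 -35/32 -17/16 -1 0 } = -285/256
edge 11 of 15 (B): { -2 -3/2 -5/4 -9/8 -143/128 -285/256 | -71/64 -35/32 -17/16 -1 0 } = -569/512
edge 12 of 15 (R): { -2 -3/2 -5/4 -9/8 -143/128 -285/256 | -569/512 -71/64 -35/32 -17/16 -1 0 } = -1139/1024
edge 13 of 15 (B): { -2 -3/2 -5/4 -9/8 -143/128 -285/256 -1139/1024 | -569/512 -71/64 -35/32 -17/16 -1 0 } = -2277/2048
edge 14 of 15 (B): { -2 -3/2 -5/4 -9/8 -143/128 -285/256 -1139/1024 -2277/2048 | -569/512 -71/64 -35/32 -17/16 -1 0 } = -4553/4096
edge 15 of 15 (B): { -2 -3/2 -5/4 -9/8 -143/128 -285/256 -1139/1024 -2277/2048 -4553/4096 | -569/512 -71/64 -35/32 -17/16 -1 0 } = -9105/8192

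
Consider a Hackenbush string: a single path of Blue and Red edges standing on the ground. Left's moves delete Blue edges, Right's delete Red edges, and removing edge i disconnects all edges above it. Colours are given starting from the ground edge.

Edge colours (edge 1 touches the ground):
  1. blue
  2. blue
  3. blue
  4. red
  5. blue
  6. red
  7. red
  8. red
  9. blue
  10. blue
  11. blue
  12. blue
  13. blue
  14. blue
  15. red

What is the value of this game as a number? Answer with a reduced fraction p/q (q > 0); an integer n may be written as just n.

v(b) = { 0 | ∅ } — 1
v(bb) = { 0, 1 | ∅ } — 2
v(bbb) = { 0, 1, 2 | ∅ } — 3
v(bbbr) = { 0, 1, 2 | 3 } — 5/2
v(bbbrb) = { 0, 1, 2, 5/2 | 3 } — 11/4
v(bbbrbr) = { 0, 1, 2, 5/2 | 11/4, 3 } — 21/8
v(bbbrbrr) = { 0, 1, 2, 5/2 | 21/8, 11/4, 3 } — 41/16
v(bbbrbrrr) = { 0, 1, 2, 5/2 | 41/16, 21/8, 11/4, 3 } — 81/32
v(bbbrbrrrb) = { 0, 1, 2, 5/2, 81/32 | 41/16, 21/8, 11/4, 3 } — 163/64
v(bbbrbrrrbb) = { 0, 1, 2, 5/2, 81/32, 163/64 | 41/16, 21/8, 11/4, 3 } — 327/128
v(bbbrbrrrbbb) = { 0, 1, 2, 5/2, 81/32, 163/64, 327/128 | 41/16, 21/8, 11/4, 3 } — 655/256
v(bbbrbrrrbbbb) = { 0, 1, 2, 5/2, 81/32, 163/64, 327/128, 655/256 | 41/16, 21/8, 11/4, 3 } — 1311/512
v(bbbrbrrrbbbbb) = { 0, 1, 2, 5/2, 81/32, 163/64, 327/128, 655/256, 1311/512 | 41/16, 21/8, 11/4, 3 } — 2623/1024
v(bbbrbrrrbbbbbb) = { 0, 1, 2, 5/2, 81/32, 163/64, 327/128, 655/256, 1311/512, 2623/1024 | 41/16, 21/8, 11/4, 3 } — 5247/2048
v(bbbrbrrrbbbbbbr) = { 0, 1, 2, 5/2, 81/32, 163/64, 327/128, 655/256, 1311/512, 2623/1024 | 5247/2048, 41/16, 21/8, 11/4, 3 } — 10493/4096

10493/4096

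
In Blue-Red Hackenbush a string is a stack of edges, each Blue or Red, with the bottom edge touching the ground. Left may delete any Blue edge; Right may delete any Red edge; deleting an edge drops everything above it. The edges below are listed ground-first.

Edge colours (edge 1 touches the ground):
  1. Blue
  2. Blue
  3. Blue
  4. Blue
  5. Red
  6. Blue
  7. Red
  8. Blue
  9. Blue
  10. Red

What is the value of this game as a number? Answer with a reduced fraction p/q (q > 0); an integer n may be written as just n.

237/64

Build val(s[:k]) for k = 1..10, string s = Blue Blue Blue Blue Red Blue Red Blue Blue Red.
step 1: add Blue to get B; options L={ 0 } R={ · } gives 1
step 2: add Blue to get BB; options L={ 0,1 } R={ · } gives 2
step 3: add Blue to get BBB; options L={ 0,1,2 } R={ · } gives 3
step 4: add Blue to get BBBB; options L={ 0,1,2,3 } R={ · } gives 4
step 5: add Red to get BBBBR; options L={ 0,1,2,3 } R={ 4 } gives 7/2
step 6: add Blue to get BBBBRB; options L={ 0,1,2,3,7/2 } R={ 4 } gives 15/4
step 7: add Red to get BBBBRBR; options L={ 0,1,2,3,7/2 } R={ 15/4,4 } gives 29/8
step 8: add Blue to get BBBBRBRB; options L={ 0,1,2,3,7/2,29/8 } R={ 15/4,4 } gives 59/16
step 9: add Blue to get BBBBRBRBB; options L={ 0,1,2,3,7/2,29/8,59/16 } R={ 15/4,4 } gives 119/32
step 10: add Red to get BBBBRBRBBR; options L={ 0,1,2,3,7/2,29/8,59/16 } R={ 119/32,15/4,4 } gives 237/64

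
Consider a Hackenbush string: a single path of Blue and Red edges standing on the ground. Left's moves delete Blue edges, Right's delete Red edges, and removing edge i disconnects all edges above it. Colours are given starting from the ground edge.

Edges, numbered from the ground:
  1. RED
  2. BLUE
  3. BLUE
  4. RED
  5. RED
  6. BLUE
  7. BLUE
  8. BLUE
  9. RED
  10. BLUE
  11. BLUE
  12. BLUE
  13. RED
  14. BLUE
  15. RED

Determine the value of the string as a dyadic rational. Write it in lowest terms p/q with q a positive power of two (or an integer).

-6283/16384

Recurse on prefixes of the 15-edge string RED BLUE BLUE RED RED BLUE BLUE BLUE RED BLUE BLUE BLUE RED BLUE RED:
edge 1 of 15 (RED): { — | 0 } → -1
edge 2 of 15 (BLUE): { -1 | 0 } → -1/2
edge 3 of 15 (BLUE): { -1, -1/2 | 0 } → -1/4
edge 4 of 15 (RED): { -1, -1/2 | -1/4, 0 } → -3/8
edge 5 of 15 (RED): { -1, -1/2 | -3/8, -1/4, 0 } → -7/16
edge 6 of 15 (BLUE): { -1, -1/2, -7/16 | -3/8, -1/4, 0 } → -13/32
edge 7 of 15 (BLUE): { -1, -1/2, -7/16, -13/32 | -3/8, -1/4, 0 } → -25/64
edge 8 of 15 (BLUE): { -1, -1/2, -7/16, -13/32, -25/64 | -3/8, -1/4, 0 } → -49/128
edge 9 of 15 (RED): { -1, -1/2, -7/16, -13/32, -25/64 | -49/128, -3/8, -1/4, 0 } → -99/256
edge 10 of 15 (BLUE): { -1, -1/2, -7/16, -13/32, -25/64, -99/256 | -49/128, -3/8, -1/4, 0 } → -197/512
edge 11 of 15 (BLUE): { -1, -1/2, -7/16, -13/32, -25/64, -99/256, -197/512 | -49/128, -3/8, -1/4, 0 } → -393/1024
edge 12 of 15 (BLUE): { -1, -1/2, -7/16, -13/32, -25/64, -99/256, -197/512, -393/1024 | -49/128, -3/8, -1/4, 0 } → -785/2048
edge 13 of 15 (RED): { -1, -1/2, -7/16, -13/32, -25/64, -99/256, -197/512, -393/1024 | -785/2048, -49/128, -3/8, -1/4, 0 } → -1571/4096
edge 14 of 15 (BLUE): { -1, -1/2, -7/16, -13/32, -25/64, -99/256, -197/512, -393/1024, -1571/4096 | -785/2048, -49/128, -3/8, -1/4, 0 } → -3141/8192
edge 15 of 15 (RED): { -1, -1/2, -7/16, -13/32, -25/64, -99/256, -197/512, -393/1024, -1571/4096 | -3141/8192, -785/2048, -49/128, -3/8, -1/4, 0 } → -6283/16384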